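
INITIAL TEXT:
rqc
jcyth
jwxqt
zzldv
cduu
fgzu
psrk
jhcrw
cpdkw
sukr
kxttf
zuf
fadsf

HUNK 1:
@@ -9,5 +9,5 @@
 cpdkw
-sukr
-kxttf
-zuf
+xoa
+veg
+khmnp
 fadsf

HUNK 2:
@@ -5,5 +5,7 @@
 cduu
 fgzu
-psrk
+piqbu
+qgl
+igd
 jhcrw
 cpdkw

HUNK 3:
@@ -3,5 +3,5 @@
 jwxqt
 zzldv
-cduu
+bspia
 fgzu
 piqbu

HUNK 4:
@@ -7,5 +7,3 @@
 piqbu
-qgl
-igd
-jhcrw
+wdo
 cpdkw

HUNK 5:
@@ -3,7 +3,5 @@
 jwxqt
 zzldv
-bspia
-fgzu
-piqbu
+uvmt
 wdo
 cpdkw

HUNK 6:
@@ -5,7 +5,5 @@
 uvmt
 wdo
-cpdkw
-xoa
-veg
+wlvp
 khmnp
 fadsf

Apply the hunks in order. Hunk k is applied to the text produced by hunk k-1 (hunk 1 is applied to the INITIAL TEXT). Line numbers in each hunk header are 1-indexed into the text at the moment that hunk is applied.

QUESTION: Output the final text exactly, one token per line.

Hunk 1: at line 9 remove [sukr,kxttf,zuf] add [xoa,veg,khmnp] -> 13 lines: rqc jcyth jwxqt zzldv cduu fgzu psrk jhcrw cpdkw xoa veg khmnp fadsf
Hunk 2: at line 5 remove [psrk] add [piqbu,qgl,igd] -> 15 lines: rqc jcyth jwxqt zzldv cduu fgzu piqbu qgl igd jhcrw cpdkw xoa veg khmnp fadsf
Hunk 3: at line 3 remove [cduu] add [bspia] -> 15 lines: rqc jcyth jwxqt zzldv bspia fgzu piqbu qgl igd jhcrw cpdkw xoa veg khmnp fadsf
Hunk 4: at line 7 remove [qgl,igd,jhcrw] add [wdo] -> 13 lines: rqc jcyth jwxqt zzldv bspia fgzu piqbu wdo cpdkw xoa veg khmnp fadsf
Hunk 5: at line 3 remove [bspia,fgzu,piqbu] add [uvmt] -> 11 lines: rqc jcyth jwxqt zzldv uvmt wdo cpdkw xoa veg khmnp fadsf
Hunk 6: at line 5 remove [cpdkw,xoa,veg] add [wlvp] -> 9 lines: rqc jcyth jwxqt zzldv uvmt wdo wlvp khmnp fadsf

Answer: rqc
jcyth
jwxqt
zzldv
uvmt
wdo
wlvp
khmnp
fadsf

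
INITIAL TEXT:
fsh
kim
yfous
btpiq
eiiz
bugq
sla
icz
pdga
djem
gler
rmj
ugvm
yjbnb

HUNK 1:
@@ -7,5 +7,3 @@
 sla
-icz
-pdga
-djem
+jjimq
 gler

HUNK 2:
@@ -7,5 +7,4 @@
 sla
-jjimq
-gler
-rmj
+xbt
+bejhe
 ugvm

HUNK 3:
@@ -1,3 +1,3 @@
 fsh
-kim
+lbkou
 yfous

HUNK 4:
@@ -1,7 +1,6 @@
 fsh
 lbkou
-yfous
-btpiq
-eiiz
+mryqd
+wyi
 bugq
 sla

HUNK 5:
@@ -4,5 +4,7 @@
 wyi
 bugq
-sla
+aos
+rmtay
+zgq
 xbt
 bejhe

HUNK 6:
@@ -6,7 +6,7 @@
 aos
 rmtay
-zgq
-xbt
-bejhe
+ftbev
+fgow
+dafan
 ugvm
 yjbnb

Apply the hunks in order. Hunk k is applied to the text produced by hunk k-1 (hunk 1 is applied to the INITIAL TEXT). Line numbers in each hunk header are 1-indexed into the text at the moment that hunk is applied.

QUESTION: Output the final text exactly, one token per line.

Hunk 1: at line 7 remove [icz,pdga,djem] add [jjimq] -> 12 lines: fsh kim yfous btpiq eiiz bugq sla jjimq gler rmj ugvm yjbnb
Hunk 2: at line 7 remove [jjimq,gler,rmj] add [xbt,bejhe] -> 11 lines: fsh kim yfous btpiq eiiz bugq sla xbt bejhe ugvm yjbnb
Hunk 3: at line 1 remove [kim] add [lbkou] -> 11 lines: fsh lbkou yfous btpiq eiiz bugq sla xbt bejhe ugvm yjbnb
Hunk 4: at line 1 remove [yfous,btpiq,eiiz] add [mryqd,wyi] -> 10 lines: fsh lbkou mryqd wyi bugq sla xbt bejhe ugvm yjbnb
Hunk 5: at line 4 remove [sla] add [aos,rmtay,zgq] -> 12 lines: fsh lbkou mryqd wyi bugq aos rmtay zgq xbt bejhe ugvm yjbnb
Hunk 6: at line 6 remove [zgq,xbt,bejhe] add [ftbev,fgow,dafan] -> 12 lines: fsh lbkou mryqd wyi bugq aos rmtay ftbev fgow dafan ugvm yjbnb

Answer: fsh
lbkou
mryqd
wyi
bugq
aos
rmtay
ftbev
fgow
dafan
ugvm
yjbnb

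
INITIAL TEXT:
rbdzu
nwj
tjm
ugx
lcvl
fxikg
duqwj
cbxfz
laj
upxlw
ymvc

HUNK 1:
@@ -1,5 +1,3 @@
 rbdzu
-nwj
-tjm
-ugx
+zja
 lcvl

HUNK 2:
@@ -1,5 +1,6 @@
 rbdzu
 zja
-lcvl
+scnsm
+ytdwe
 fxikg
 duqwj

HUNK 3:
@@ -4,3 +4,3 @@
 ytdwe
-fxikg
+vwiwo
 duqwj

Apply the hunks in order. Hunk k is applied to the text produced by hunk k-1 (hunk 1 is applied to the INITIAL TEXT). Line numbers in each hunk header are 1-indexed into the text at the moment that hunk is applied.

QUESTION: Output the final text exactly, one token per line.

Answer: rbdzu
zja
scnsm
ytdwe
vwiwo
duqwj
cbxfz
laj
upxlw
ymvc

Derivation:
Hunk 1: at line 1 remove [nwj,tjm,ugx] add [zja] -> 9 lines: rbdzu zja lcvl fxikg duqwj cbxfz laj upxlw ymvc
Hunk 2: at line 1 remove [lcvl] add [scnsm,ytdwe] -> 10 lines: rbdzu zja scnsm ytdwe fxikg duqwj cbxfz laj upxlw ymvc
Hunk 3: at line 4 remove [fxikg] add [vwiwo] -> 10 lines: rbdzu zja scnsm ytdwe vwiwo duqwj cbxfz laj upxlw ymvc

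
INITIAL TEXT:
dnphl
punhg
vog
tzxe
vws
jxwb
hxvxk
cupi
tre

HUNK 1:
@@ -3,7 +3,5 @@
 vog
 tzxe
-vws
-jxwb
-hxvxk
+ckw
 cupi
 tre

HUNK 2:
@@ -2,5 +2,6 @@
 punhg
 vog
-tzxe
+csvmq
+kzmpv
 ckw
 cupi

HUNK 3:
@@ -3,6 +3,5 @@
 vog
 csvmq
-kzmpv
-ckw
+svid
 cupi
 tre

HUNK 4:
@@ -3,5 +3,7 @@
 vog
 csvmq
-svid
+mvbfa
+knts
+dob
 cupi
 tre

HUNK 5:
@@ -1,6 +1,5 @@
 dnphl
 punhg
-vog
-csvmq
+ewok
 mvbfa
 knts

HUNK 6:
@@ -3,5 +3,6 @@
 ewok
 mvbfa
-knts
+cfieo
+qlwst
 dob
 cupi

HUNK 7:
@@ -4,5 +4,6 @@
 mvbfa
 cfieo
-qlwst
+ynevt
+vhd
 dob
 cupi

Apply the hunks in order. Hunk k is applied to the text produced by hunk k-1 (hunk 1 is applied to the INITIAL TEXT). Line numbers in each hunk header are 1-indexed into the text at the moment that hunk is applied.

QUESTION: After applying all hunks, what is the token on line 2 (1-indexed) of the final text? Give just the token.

Hunk 1: at line 3 remove [vws,jxwb,hxvxk] add [ckw] -> 7 lines: dnphl punhg vog tzxe ckw cupi tre
Hunk 2: at line 2 remove [tzxe] add [csvmq,kzmpv] -> 8 lines: dnphl punhg vog csvmq kzmpv ckw cupi tre
Hunk 3: at line 3 remove [kzmpv,ckw] add [svid] -> 7 lines: dnphl punhg vog csvmq svid cupi tre
Hunk 4: at line 3 remove [svid] add [mvbfa,knts,dob] -> 9 lines: dnphl punhg vog csvmq mvbfa knts dob cupi tre
Hunk 5: at line 1 remove [vog,csvmq] add [ewok] -> 8 lines: dnphl punhg ewok mvbfa knts dob cupi tre
Hunk 6: at line 3 remove [knts] add [cfieo,qlwst] -> 9 lines: dnphl punhg ewok mvbfa cfieo qlwst dob cupi tre
Hunk 7: at line 4 remove [qlwst] add [ynevt,vhd] -> 10 lines: dnphl punhg ewok mvbfa cfieo ynevt vhd dob cupi tre
Final line 2: punhg

Answer: punhg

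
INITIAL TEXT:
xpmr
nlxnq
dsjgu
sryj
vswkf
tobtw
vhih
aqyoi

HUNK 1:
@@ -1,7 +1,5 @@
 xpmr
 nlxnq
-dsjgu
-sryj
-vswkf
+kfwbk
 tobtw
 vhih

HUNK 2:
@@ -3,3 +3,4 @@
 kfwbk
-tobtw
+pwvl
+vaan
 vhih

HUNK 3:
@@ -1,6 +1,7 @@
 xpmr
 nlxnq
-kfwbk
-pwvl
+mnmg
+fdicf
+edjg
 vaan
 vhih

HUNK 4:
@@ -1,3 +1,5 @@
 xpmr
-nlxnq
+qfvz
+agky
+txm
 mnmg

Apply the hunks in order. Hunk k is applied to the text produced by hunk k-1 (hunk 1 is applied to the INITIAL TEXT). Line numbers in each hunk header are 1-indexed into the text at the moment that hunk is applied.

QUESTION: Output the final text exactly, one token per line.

Answer: xpmr
qfvz
agky
txm
mnmg
fdicf
edjg
vaan
vhih
aqyoi

Derivation:
Hunk 1: at line 1 remove [dsjgu,sryj,vswkf] add [kfwbk] -> 6 lines: xpmr nlxnq kfwbk tobtw vhih aqyoi
Hunk 2: at line 3 remove [tobtw] add [pwvl,vaan] -> 7 lines: xpmr nlxnq kfwbk pwvl vaan vhih aqyoi
Hunk 3: at line 1 remove [kfwbk,pwvl] add [mnmg,fdicf,edjg] -> 8 lines: xpmr nlxnq mnmg fdicf edjg vaan vhih aqyoi
Hunk 4: at line 1 remove [nlxnq] add [qfvz,agky,txm] -> 10 lines: xpmr qfvz agky txm mnmg fdicf edjg vaan vhih aqyoi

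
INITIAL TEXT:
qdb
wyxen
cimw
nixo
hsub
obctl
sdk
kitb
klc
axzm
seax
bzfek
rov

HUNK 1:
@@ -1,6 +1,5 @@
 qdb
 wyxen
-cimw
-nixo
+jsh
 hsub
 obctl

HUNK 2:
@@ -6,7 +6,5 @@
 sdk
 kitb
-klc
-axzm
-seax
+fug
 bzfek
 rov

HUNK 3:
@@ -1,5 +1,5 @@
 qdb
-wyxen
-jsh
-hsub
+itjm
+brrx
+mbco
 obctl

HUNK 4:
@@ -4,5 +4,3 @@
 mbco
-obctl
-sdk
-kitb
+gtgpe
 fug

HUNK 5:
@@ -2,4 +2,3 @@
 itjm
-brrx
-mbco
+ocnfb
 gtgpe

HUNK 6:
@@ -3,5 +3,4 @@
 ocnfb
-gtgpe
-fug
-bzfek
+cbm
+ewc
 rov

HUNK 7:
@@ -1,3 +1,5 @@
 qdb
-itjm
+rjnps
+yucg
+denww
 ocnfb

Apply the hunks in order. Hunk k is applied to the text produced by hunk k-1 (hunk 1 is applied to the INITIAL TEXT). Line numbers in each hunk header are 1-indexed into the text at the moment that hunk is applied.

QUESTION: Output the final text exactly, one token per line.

Hunk 1: at line 1 remove [cimw,nixo] add [jsh] -> 12 lines: qdb wyxen jsh hsub obctl sdk kitb klc axzm seax bzfek rov
Hunk 2: at line 6 remove [klc,axzm,seax] add [fug] -> 10 lines: qdb wyxen jsh hsub obctl sdk kitb fug bzfek rov
Hunk 3: at line 1 remove [wyxen,jsh,hsub] add [itjm,brrx,mbco] -> 10 lines: qdb itjm brrx mbco obctl sdk kitb fug bzfek rov
Hunk 4: at line 4 remove [obctl,sdk,kitb] add [gtgpe] -> 8 lines: qdb itjm brrx mbco gtgpe fug bzfek rov
Hunk 5: at line 2 remove [brrx,mbco] add [ocnfb] -> 7 lines: qdb itjm ocnfb gtgpe fug bzfek rov
Hunk 6: at line 3 remove [gtgpe,fug,bzfek] add [cbm,ewc] -> 6 lines: qdb itjm ocnfb cbm ewc rov
Hunk 7: at line 1 remove [itjm] add [rjnps,yucg,denww] -> 8 lines: qdb rjnps yucg denww ocnfb cbm ewc rov

Answer: qdb
rjnps
yucg
denww
ocnfb
cbm
ewc
rov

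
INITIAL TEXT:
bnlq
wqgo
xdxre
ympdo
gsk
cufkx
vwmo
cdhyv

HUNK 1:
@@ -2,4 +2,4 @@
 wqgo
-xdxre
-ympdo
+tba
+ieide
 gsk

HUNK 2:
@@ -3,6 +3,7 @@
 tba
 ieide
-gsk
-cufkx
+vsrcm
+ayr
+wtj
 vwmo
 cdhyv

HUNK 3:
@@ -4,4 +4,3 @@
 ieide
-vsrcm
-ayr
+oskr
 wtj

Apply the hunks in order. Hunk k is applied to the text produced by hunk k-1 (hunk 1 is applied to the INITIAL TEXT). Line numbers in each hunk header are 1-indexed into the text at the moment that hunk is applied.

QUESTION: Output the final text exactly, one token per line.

Hunk 1: at line 2 remove [xdxre,ympdo] add [tba,ieide] -> 8 lines: bnlq wqgo tba ieide gsk cufkx vwmo cdhyv
Hunk 2: at line 3 remove [gsk,cufkx] add [vsrcm,ayr,wtj] -> 9 lines: bnlq wqgo tba ieide vsrcm ayr wtj vwmo cdhyv
Hunk 3: at line 4 remove [vsrcm,ayr] add [oskr] -> 8 lines: bnlq wqgo tba ieide oskr wtj vwmo cdhyv

Answer: bnlq
wqgo
tba
ieide
oskr
wtj
vwmo
cdhyv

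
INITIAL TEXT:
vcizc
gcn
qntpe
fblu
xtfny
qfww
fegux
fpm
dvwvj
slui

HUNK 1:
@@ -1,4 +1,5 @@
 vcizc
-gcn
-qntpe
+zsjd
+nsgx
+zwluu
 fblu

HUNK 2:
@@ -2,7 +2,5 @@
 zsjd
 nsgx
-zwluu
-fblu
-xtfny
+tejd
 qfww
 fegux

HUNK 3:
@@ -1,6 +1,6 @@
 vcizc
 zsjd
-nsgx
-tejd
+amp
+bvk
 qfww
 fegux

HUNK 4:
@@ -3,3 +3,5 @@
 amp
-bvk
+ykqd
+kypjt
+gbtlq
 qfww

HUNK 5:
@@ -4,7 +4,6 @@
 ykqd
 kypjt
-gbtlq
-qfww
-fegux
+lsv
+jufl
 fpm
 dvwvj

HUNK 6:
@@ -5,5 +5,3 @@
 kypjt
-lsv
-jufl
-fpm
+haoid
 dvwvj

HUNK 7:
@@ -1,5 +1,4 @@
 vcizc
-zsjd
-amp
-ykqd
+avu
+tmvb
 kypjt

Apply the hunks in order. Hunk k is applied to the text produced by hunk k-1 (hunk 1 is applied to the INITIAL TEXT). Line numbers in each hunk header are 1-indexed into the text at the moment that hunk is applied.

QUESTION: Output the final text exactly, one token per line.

Answer: vcizc
avu
tmvb
kypjt
haoid
dvwvj
slui

Derivation:
Hunk 1: at line 1 remove [gcn,qntpe] add [zsjd,nsgx,zwluu] -> 11 lines: vcizc zsjd nsgx zwluu fblu xtfny qfww fegux fpm dvwvj slui
Hunk 2: at line 2 remove [zwluu,fblu,xtfny] add [tejd] -> 9 lines: vcizc zsjd nsgx tejd qfww fegux fpm dvwvj slui
Hunk 3: at line 1 remove [nsgx,tejd] add [amp,bvk] -> 9 lines: vcizc zsjd amp bvk qfww fegux fpm dvwvj slui
Hunk 4: at line 3 remove [bvk] add [ykqd,kypjt,gbtlq] -> 11 lines: vcizc zsjd amp ykqd kypjt gbtlq qfww fegux fpm dvwvj slui
Hunk 5: at line 4 remove [gbtlq,qfww,fegux] add [lsv,jufl] -> 10 lines: vcizc zsjd amp ykqd kypjt lsv jufl fpm dvwvj slui
Hunk 6: at line 5 remove [lsv,jufl,fpm] add [haoid] -> 8 lines: vcizc zsjd amp ykqd kypjt haoid dvwvj slui
Hunk 7: at line 1 remove [zsjd,amp,ykqd] add [avu,tmvb] -> 7 lines: vcizc avu tmvb kypjt haoid dvwvj slui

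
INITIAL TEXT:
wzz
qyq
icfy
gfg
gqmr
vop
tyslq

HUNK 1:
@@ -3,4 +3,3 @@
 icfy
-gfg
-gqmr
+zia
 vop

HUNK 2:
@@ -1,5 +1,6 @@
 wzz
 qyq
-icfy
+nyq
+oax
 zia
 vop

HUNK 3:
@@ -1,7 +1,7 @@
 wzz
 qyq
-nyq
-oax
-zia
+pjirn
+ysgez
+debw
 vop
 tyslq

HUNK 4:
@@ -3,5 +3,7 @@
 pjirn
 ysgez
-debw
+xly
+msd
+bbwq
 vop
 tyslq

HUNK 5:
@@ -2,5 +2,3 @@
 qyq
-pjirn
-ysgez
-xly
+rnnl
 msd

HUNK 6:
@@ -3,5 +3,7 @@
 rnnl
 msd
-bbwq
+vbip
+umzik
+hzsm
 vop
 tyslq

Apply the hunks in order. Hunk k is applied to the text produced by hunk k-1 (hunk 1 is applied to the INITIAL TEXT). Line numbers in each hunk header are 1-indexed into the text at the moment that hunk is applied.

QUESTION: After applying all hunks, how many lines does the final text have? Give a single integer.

Hunk 1: at line 3 remove [gfg,gqmr] add [zia] -> 6 lines: wzz qyq icfy zia vop tyslq
Hunk 2: at line 1 remove [icfy] add [nyq,oax] -> 7 lines: wzz qyq nyq oax zia vop tyslq
Hunk 3: at line 1 remove [nyq,oax,zia] add [pjirn,ysgez,debw] -> 7 lines: wzz qyq pjirn ysgez debw vop tyslq
Hunk 4: at line 3 remove [debw] add [xly,msd,bbwq] -> 9 lines: wzz qyq pjirn ysgez xly msd bbwq vop tyslq
Hunk 5: at line 2 remove [pjirn,ysgez,xly] add [rnnl] -> 7 lines: wzz qyq rnnl msd bbwq vop tyslq
Hunk 6: at line 3 remove [bbwq] add [vbip,umzik,hzsm] -> 9 lines: wzz qyq rnnl msd vbip umzik hzsm vop tyslq
Final line count: 9

Answer: 9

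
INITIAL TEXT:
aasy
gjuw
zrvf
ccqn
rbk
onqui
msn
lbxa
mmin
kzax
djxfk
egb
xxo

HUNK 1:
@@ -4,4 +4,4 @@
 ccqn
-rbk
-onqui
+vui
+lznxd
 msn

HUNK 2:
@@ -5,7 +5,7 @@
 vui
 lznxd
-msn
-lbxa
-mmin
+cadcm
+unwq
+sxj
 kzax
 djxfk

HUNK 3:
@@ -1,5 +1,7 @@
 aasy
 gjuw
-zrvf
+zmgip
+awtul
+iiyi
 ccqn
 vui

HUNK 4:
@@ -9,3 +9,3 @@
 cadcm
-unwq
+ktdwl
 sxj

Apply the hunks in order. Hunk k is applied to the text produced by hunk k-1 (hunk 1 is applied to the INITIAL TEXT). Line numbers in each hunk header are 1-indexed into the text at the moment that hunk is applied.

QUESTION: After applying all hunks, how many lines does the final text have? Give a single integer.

Hunk 1: at line 4 remove [rbk,onqui] add [vui,lznxd] -> 13 lines: aasy gjuw zrvf ccqn vui lznxd msn lbxa mmin kzax djxfk egb xxo
Hunk 2: at line 5 remove [msn,lbxa,mmin] add [cadcm,unwq,sxj] -> 13 lines: aasy gjuw zrvf ccqn vui lznxd cadcm unwq sxj kzax djxfk egb xxo
Hunk 3: at line 1 remove [zrvf] add [zmgip,awtul,iiyi] -> 15 lines: aasy gjuw zmgip awtul iiyi ccqn vui lznxd cadcm unwq sxj kzax djxfk egb xxo
Hunk 4: at line 9 remove [unwq] add [ktdwl] -> 15 lines: aasy gjuw zmgip awtul iiyi ccqn vui lznxd cadcm ktdwl sxj kzax djxfk egb xxo
Final line count: 15

Answer: 15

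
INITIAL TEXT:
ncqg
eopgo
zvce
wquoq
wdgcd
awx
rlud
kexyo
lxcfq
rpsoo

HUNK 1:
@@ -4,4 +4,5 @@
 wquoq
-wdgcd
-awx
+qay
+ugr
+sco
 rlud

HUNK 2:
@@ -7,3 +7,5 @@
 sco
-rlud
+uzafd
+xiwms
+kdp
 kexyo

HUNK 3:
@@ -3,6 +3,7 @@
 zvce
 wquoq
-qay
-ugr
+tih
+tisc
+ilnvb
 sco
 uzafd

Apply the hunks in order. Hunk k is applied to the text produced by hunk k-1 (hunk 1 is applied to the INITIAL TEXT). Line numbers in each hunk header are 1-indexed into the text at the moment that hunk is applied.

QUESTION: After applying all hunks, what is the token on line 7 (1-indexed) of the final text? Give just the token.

Hunk 1: at line 4 remove [wdgcd,awx] add [qay,ugr,sco] -> 11 lines: ncqg eopgo zvce wquoq qay ugr sco rlud kexyo lxcfq rpsoo
Hunk 2: at line 7 remove [rlud] add [uzafd,xiwms,kdp] -> 13 lines: ncqg eopgo zvce wquoq qay ugr sco uzafd xiwms kdp kexyo lxcfq rpsoo
Hunk 3: at line 3 remove [qay,ugr] add [tih,tisc,ilnvb] -> 14 lines: ncqg eopgo zvce wquoq tih tisc ilnvb sco uzafd xiwms kdp kexyo lxcfq rpsoo
Final line 7: ilnvb

Answer: ilnvb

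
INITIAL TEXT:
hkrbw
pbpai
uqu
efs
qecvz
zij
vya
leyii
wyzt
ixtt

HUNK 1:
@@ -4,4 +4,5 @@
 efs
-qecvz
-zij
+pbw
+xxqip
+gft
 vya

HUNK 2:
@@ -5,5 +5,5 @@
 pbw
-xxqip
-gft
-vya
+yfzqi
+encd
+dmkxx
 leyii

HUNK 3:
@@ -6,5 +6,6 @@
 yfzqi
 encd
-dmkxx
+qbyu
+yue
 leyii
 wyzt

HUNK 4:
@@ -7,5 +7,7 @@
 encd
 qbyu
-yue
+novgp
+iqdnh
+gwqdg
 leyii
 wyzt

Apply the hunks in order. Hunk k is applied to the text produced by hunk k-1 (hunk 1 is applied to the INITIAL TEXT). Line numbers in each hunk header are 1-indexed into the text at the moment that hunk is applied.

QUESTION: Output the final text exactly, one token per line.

Hunk 1: at line 4 remove [qecvz,zij] add [pbw,xxqip,gft] -> 11 lines: hkrbw pbpai uqu efs pbw xxqip gft vya leyii wyzt ixtt
Hunk 2: at line 5 remove [xxqip,gft,vya] add [yfzqi,encd,dmkxx] -> 11 lines: hkrbw pbpai uqu efs pbw yfzqi encd dmkxx leyii wyzt ixtt
Hunk 3: at line 6 remove [dmkxx] add [qbyu,yue] -> 12 lines: hkrbw pbpai uqu efs pbw yfzqi encd qbyu yue leyii wyzt ixtt
Hunk 4: at line 7 remove [yue] add [novgp,iqdnh,gwqdg] -> 14 lines: hkrbw pbpai uqu efs pbw yfzqi encd qbyu novgp iqdnh gwqdg leyii wyzt ixtt

Answer: hkrbw
pbpai
uqu
efs
pbw
yfzqi
encd
qbyu
novgp
iqdnh
gwqdg
leyii
wyzt
ixtt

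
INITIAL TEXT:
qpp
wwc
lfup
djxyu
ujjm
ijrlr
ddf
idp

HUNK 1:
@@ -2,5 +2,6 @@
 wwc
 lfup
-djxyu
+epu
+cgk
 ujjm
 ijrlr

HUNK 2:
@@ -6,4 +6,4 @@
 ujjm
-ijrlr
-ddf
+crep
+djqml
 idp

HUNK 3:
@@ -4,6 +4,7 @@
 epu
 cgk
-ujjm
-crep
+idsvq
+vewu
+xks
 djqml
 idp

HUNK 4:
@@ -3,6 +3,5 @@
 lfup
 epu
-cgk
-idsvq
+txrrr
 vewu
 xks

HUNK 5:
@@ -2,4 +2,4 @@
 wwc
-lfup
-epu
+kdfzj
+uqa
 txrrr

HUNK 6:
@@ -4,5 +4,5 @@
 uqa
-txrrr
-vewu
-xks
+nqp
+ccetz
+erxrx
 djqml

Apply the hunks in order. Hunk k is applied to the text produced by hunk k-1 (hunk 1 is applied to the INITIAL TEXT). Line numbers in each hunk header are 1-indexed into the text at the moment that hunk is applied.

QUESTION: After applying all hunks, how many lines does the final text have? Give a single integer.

Answer: 9

Derivation:
Hunk 1: at line 2 remove [djxyu] add [epu,cgk] -> 9 lines: qpp wwc lfup epu cgk ujjm ijrlr ddf idp
Hunk 2: at line 6 remove [ijrlr,ddf] add [crep,djqml] -> 9 lines: qpp wwc lfup epu cgk ujjm crep djqml idp
Hunk 3: at line 4 remove [ujjm,crep] add [idsvq,vewu,xks] -> 10 lines: qpp wwc lfup epu cgk idsvq vewu xks djqml idp
Hunk 4: at line 3 remove [cgk,idsvq] add [txrrr] -> 9 lines: qpp wwc lfup epu txrrr vewu xks djqml idp
Hunk 5: at line 2 remove [lfup,epu] add [kdfzj,uqa] -> 9 lines: qpp wwc kdfzj uqa txrrr vewu xks djqml idp
Hunk 6: at line 4 remove [txrrr,vewu,xks] add [nqp,ccetz,erxrx] -> 9 lines: qpp wwc kdfzj uqa nqp ccetz erxrx djqml idp
Final line count: 9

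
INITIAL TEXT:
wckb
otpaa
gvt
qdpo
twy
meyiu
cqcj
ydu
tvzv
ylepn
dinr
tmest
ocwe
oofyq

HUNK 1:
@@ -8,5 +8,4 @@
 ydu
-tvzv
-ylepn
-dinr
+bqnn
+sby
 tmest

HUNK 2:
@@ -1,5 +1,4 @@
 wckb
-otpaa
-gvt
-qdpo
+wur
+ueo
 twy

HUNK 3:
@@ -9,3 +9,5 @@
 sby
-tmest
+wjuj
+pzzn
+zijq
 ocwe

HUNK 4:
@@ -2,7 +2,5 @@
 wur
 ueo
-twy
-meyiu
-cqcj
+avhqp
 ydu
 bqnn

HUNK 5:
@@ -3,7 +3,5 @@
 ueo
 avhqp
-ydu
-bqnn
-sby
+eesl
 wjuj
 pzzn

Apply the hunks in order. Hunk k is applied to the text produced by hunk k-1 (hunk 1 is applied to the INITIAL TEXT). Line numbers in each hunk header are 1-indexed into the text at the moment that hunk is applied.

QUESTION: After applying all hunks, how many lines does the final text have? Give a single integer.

Answer: 10

Derivation:
Hunk 1: at line 8 remove [tvzv,ylepn,dinr] add [bqnn,sby] -> 13 lines: wckb otpaa gvt qdpo twy meyiu cqcj ydu bqnn sby tmest ocwe oofyq
Hunk 2: at line 1 remove [otpaa,gvt,qdpo] add [wur,ueo] -> 12 lines: wckb wur ueo twy meyiu cqcj ydu bqnn sby tmest ocwe oofyq
Hunk 3: at line 9 remove [tmest] add [wjuj,pzzn,zijq] -> 14 lines: wckb wur ueo twy meyiu cqcj ydu bqnn sby wjuj pzzn zijq ocwe oofyq
Hunk 4: at line 2 remove [twy,meyiu,cqcj] add [avhqp] -> 12 lines: wckb wur ueo avhqp ydu bqnn sby wjuj pzzn zijq ocwe oofyq
Hunk 5: at line 3 remove [ydu,bqnn,sby] add [eesl] -> 10 lines: wckb wur ueo avhqp eesl wjuj pzzn zijq ocwe oofyq
Final line count: 10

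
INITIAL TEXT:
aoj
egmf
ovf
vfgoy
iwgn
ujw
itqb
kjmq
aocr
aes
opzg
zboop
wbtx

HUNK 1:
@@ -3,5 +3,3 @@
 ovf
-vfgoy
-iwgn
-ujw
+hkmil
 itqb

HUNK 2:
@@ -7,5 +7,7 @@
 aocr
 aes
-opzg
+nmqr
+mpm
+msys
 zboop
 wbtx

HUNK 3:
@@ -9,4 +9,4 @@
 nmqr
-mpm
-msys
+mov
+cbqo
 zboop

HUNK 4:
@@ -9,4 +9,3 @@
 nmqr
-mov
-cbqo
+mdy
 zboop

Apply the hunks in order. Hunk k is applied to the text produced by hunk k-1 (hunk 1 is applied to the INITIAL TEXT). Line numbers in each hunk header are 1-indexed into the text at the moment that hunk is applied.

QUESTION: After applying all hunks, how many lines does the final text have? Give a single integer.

Hunk 1: at line 3 remove [vfgoy,iwgn,ujw] add [hkmil] -> 11 lines: aoj egmf ovf hkmil itqb kjmq aocr aes opzg zboop wbtx
Hunk 2: at line 7 remove [opzg] add [nmqr,mpm,msys] -> 13 lines: aoj egmf ovf hkmil itqb kjmq aocr aes nmqr mpm msys zboop wbtx
Hunk 3: at line 9 remove [mpm,msys] add [mov,cbqo] -> 13 lines: aoj egmf ovf hkmil itqb kjmq aocr aes nmqr mov cbqo zboop wbtx
Hunk 4: at line 9 remove [mov,cbqo] add [mdy] -> 12 lines: aoj egmf ovf hkmil itqb kjmq aocr aes nmqr mdy zboop wbtx
Final line count: 12

Answer: 12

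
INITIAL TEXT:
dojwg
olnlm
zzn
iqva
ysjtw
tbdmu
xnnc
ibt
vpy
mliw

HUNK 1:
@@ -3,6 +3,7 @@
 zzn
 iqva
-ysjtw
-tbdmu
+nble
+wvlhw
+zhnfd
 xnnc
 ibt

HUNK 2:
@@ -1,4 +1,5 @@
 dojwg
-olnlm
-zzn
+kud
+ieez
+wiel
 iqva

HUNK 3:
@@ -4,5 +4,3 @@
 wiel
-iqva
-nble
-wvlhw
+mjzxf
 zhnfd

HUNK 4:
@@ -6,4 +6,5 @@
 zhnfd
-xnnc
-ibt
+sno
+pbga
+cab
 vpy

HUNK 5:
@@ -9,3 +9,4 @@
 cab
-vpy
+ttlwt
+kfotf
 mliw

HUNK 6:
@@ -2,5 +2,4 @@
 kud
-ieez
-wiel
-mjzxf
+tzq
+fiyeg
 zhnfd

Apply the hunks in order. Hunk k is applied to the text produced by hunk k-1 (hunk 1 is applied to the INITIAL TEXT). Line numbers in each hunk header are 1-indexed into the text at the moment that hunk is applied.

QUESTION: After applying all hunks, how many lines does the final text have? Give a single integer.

Answer: 11

Derivation:
Hunk 1: at line 3 remove [ysjtw,tbdmu] add [nble,wvlhw,zhnfd] -> 11 lines: dojwg olnlm zzn iqva nble wvlhw zhnfd xnnc ibt vpy mliw
Hunk 2: at line 1 remove [olnlm,zzn] add [kud,ieez,wiel] -> 12 lines: dojwg kud ieez wiel iqva nble wvlhw zhnfd xnnc ibt vpy mliw
Hunk 3: at line 4 remove [iqva,nble,wvlhw] add [mjzxf] -> 10 lines: dojwg kud ieez wiel mjzxf zhnfd xnnc ibt vpy mliw
Hunk 4: at line 6 remove [xnnc,ibt] add [sno,pbga,cab] -> 11 lines: dojwg kud ieez wiel mjzxf zhnfd sno pbga cab vpy mliw
Hunk 5: at line 9 remove [vpy] add [ttlwt,kfotf] -> 12 lines: dojwg kud ieez wiel mjzxf zhnfd sno pbga cab ttlwt kfotf mliw
Hunk 6: at line 2 remove [ieez,wiel,mjzxf] add [tzq,fiyeg] -> 11 lines: dojwg kud tzq fiyeg zhnfd sno pbga cab ttlwt kfotf mliw
Final line count: 11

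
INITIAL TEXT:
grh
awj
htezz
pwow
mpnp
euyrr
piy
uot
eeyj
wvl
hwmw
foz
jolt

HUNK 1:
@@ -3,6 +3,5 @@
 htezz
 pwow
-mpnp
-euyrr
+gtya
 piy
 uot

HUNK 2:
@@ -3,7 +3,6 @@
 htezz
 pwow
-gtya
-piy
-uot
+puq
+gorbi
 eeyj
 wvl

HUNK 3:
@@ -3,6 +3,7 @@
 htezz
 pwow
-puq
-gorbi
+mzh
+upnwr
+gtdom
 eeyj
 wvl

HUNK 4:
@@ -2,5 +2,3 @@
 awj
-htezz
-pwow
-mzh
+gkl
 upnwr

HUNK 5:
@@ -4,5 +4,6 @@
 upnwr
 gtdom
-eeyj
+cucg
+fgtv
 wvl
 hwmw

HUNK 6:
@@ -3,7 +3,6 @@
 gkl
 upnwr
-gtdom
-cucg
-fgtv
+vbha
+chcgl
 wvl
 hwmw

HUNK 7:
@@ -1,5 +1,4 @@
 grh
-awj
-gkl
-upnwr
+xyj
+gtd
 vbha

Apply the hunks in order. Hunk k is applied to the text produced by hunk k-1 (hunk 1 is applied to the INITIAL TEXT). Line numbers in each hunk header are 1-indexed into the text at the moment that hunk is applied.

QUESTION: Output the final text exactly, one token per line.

Answer: grh
xyj
gtd
vbha
chcgl
wvl
hwmw
foz
jolt

Derivation:
Hunk 1: at line 3 remove [mpnp,euyrr] add [gtya] -> 12 lines: grh awj htezz pwow gtya piy uot eeyj wvl hwmw foz jolt
Hunk 2: at line 3 remove [gtya,piy,uot] add [puq,gorbi] -> 11 lines: grh awj htezz pwow puq gorbi eeyj wvl hwmw foz jolt
Hunk 3: at line 3 remove [puq,gorbi] add [mzh,upnwr,gtdom] -> 12 lines: grh awj htezz pwow mzh upnwr gtdom eeyj wvl hwmw foz jolt
Hunk 4: at line 2 remove [htezz,pwow,mzh] add [gkl] -> 10 lines: grh awj gkl upnwr gtdom eeyj wvl hwmw foz jolt
Hunk 5: at line 4 remove [eeyj] add [cucg,fgtv] -> 11 lines: grh awj gkl upnwr gtdom cucg fgtv wvl hwmw foz jolt
Hunk 6: at line 3 remove [gtdom,cucg,fgtv] add [vbha,chcgl] -> 10 lines: grh awj gkl upnwr vbha chcgl wvl hwmw foz jolt
Hunk 7: at line 1 remove [awj,gkl,upnwr] add [xyj,gtd] -> 9 lines: grh xyj gtd vbha chcgl wvl hwmw foz jolt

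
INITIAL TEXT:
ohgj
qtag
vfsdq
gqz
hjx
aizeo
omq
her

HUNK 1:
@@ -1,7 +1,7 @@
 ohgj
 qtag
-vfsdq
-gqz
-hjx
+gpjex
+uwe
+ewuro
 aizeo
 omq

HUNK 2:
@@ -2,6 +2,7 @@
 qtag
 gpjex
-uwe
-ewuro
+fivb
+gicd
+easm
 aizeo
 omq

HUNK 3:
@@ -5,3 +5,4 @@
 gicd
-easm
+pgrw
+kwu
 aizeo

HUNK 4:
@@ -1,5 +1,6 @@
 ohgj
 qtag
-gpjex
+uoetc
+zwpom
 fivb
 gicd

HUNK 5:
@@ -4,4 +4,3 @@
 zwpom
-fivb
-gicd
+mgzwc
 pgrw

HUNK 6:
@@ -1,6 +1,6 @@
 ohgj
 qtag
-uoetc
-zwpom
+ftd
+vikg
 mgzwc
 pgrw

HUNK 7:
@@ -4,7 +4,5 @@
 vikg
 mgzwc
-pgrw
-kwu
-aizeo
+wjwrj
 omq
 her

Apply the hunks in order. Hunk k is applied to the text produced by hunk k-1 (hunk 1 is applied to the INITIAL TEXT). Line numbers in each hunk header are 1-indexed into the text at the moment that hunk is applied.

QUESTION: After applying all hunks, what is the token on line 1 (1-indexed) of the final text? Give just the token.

Hunk 1: at line 1 remove [vfsdq,gqz,hjx] add [gpjex,uwe,ewuro] -> 8 lines: ohgj qtag gpjex uwe ewuro aizeo omq her
Hunk 2: at line 2 remove [uwe,ewuro] add [fivb,gicd,easm] -> 9 lines: ohgj qtag gpjex fivb gicd easm aizeo omq her
Hunk 3: at line 5 remove [easm] add [pgrw,kwu] -> 10 lines: ohgj qtag gpjex fivb gicd pgrw kwu aizeo omq her
Hunk 4: at line 1 remove [gpjex] add [uoetc,zwpom] -> 11 lines: ohgj qtag uoetc zwpom fivb gicd pgrw kwu aizeo omq her
Hunk 5: at line 4 remove [fivb,gicd] add [mgzwc] -> 10 lines: ohgj qtag uoetc zwpom mgzwc pgrw kwu aizeo omq her
Hunk 6: at line 1 remove [uoetc,zwpom] add [ftd,vikg] -> 10 lines: ohgj qtag ftd vikg mgzwc pgrw kwu aizeo omq her
Hunk 7: at line 4 remove [pgrw,kwu,aizeo] add [wjwrj] -> 8 lines: ohgj qtag ftd vikg mgzwc wjwrj omq her
Final line 1: ohgj

Answer: ohgj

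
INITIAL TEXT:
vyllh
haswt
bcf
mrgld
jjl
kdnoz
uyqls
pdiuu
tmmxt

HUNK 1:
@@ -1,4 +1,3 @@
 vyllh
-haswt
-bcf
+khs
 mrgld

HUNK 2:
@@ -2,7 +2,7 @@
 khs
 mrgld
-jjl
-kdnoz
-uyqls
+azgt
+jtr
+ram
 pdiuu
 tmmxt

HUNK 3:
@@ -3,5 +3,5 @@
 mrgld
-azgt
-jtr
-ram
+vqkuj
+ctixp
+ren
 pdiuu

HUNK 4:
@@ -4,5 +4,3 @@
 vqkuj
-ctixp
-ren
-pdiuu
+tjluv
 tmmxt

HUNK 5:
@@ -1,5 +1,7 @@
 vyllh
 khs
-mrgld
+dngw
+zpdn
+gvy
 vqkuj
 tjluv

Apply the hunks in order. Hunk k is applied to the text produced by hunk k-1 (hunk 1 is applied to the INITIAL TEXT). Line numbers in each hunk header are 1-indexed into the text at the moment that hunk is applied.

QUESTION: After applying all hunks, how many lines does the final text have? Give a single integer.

Hunk 1: at line 1 remove [haswt,bcf] add [khs] -> 8 lines: vyllh khs mrgld jjl kdnoz uyqls pdiuu tmmxt
Hunk 2: at line 2 remove [jjl,kdnoz,uyqls] add [azgt,jtr,ram] -> 8 lines: vyllh khs mrgld azgt jtr ram pdiuu tmmxt
Hunk 3: at line 3 remove [azgt,jtr,ram] add [vqkuj,ctixp,ren] -> 8 lines: vyllh khs mrgld vqkuj ctixp ren pdiuu tmmxt
Hunk 4: at line 4 remove [ctixp,ren,pdiuu] add [tjluv] -> 6 lines: vyllh khs mrgld vqkuj tjluv tmmxt
Hunk 5: at line 1 remove [mrgld] add [dngw,zpdn,gvy] -> 8 lines: vyllh khs dngw zpdn gvy vqkuj tjluv tmmxt
Final line count: 8

Answer: 8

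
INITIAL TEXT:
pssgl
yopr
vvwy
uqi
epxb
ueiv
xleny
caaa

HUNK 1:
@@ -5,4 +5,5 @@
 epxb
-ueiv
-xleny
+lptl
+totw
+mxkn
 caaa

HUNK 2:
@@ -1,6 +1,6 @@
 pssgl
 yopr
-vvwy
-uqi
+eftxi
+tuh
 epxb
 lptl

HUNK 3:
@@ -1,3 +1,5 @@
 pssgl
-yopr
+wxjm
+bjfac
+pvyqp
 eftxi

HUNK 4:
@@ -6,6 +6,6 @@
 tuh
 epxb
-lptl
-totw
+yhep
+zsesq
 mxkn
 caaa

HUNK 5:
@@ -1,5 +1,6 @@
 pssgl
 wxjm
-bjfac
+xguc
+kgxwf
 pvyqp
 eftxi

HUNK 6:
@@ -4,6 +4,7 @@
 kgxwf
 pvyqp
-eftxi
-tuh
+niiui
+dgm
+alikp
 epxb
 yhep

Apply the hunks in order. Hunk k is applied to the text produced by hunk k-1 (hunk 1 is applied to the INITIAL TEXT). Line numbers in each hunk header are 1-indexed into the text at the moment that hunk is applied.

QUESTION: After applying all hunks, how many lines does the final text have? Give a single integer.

Hunk 1: at line 5 remove [ueiv,xleny] add [lptl,totw,mxkn] -> 9 lines: pssgl yopr vvwy uqi epxb lptl totw mxkn caaa
Hunk 2: at line 1 remove [vvwy,uqi] add [eftxi,tuh] -> 9 lines: pssgl yopr eftxi tuh epxb lptl totw mxkn caaa
Hunk 3: at line 1 remove [yopr] add [wxjm,bjfac,pvyqp] -> 11 lines: pssgl wxjm bjfac pvyqp eftxi tuh epxb lptl totw mxkn caaa
Hunk 4: at line 6 remove [lptl,totw] add [yhep,zsesq] -> 11 lines: pssgl wxjm bjfac pvyqp eftxi tuh epxb yhep zsesq mxkn caaa
Hunk 5: at line 1 remove [bjfac] add [xguc,kgxwf] -> 12 lines: pssgl wxjm xguc kgxwf pvyqp eftxi tuh epxb yhep zsesq mxkn caaa
Hunk 6: at line 4 remove [eftxi,tuh] add [niiui,dgm,alikp] -> 13 lines: pssgl wxjm xguc kgxwf pvyqp niiui dgm alikp epxb yhep zsesq mxkn caaa
Final line count: 13

Answer: 13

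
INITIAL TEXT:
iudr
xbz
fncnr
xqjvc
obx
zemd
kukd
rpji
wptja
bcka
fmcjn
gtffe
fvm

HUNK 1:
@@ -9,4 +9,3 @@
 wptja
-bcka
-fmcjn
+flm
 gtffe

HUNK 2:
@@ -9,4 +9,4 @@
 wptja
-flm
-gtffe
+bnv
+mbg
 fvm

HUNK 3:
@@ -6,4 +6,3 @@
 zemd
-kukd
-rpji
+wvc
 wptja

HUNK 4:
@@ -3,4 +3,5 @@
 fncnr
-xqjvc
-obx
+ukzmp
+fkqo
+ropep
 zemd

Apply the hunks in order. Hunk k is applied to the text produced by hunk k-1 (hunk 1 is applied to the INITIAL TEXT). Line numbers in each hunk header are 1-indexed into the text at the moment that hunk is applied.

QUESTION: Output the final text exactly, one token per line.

Answer: iudr
xbz
fncnr
ukzmp
fkqo
ropep
zemd
wvc
wptja
bnv
mbg
fvm

Derivation:
Hunk 1: at line 9 remove [bcka,fmcjn] add [flm] -> 12 lines: iudr xbz fncnr xqjvc obx zemd kukd rpji wptja flm gtffe fvm
Hunk 2: at line 9 remove [flm,gtffe] add [bnv,mbg] -> 12 lines: iudr xbz fncnr xqjvc obx zemd kukd rpji wptja bnv mbg fvm
Hunk 3: at line 6 remove [kukd,rpji] add [wvc] -> 11 lines: iudr xbz fncnr xqjvc obx zemd wvc wptja bnv mbg fvm
Hunk 4: at line 3 remove [xqjvc,obx] add [ukzmp,fkqo,ropep] -> 12 lines: iudr xbz fncnr ukzmp fkqo ropep zemd wvc wptja bnv mbg fvm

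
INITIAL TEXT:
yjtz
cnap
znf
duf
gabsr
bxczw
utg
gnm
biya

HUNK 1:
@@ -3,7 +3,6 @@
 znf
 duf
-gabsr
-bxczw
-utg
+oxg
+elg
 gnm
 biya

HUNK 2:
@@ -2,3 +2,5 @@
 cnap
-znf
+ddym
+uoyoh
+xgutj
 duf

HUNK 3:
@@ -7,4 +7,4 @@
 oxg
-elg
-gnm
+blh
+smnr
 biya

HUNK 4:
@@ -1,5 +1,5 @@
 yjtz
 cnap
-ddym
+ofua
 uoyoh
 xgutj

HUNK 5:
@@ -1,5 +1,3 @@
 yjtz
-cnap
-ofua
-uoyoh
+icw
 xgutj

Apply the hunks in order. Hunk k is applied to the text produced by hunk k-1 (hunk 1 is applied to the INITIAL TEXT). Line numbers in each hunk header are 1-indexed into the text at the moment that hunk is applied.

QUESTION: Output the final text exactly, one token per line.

Answer: yjtz
icw
xgutj
duf
oxg
blh
smnr
biya

Derivation:
Hunk 1: at line 3 remove [gabsr,bxczw,utg] add [oxg,elg] -> 8 lines: yjtz cnap znf duf oxg elg gnm biya
Hunk 2: at line 2 remove [znf] add [ddym,uoyoh,xgutj] -> 10 lines: yjtz cnap ddym uoyoh xgutj duf oxg elg gnm biya
Hunk 3: at line 7 remove [elg,gnm] add [blh,smnr] -> 10 lines: yjtz cnap ddym uoyoh xgutj duf oxg blh smnr biya
Hunk 4: at line 1 remove [ddym] add [ofua] -> 10 lines: yjtz cnap ofua uoyoh xgutj duf oxg blh smnr biya
Hunk 5: at line 1 remove [cnap,ofua,uoyoh] add [icw] -> 8 lines: yjtz icw xgutj duf oxg blh smnr biya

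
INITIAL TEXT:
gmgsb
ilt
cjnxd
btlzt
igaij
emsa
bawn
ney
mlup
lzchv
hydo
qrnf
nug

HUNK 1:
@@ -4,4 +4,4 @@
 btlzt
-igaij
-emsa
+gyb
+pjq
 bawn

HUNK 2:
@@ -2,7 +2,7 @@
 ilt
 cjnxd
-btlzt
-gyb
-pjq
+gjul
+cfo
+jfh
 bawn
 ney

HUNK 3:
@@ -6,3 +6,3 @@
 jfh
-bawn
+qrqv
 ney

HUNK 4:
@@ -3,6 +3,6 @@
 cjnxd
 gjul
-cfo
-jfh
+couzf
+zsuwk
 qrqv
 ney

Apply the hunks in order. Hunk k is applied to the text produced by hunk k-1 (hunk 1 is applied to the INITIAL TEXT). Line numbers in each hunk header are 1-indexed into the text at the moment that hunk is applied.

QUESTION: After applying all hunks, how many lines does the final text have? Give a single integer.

Answer: 13

Derivation:
Hunk 1: at line 4 remove [igaij,emsa] add [gyb,pjq] -> 13 lines: gmgsb ilt cjnxd btlzt gyb pjq bawn ney mlup lzchv hydo qrnf nug
Hunk 2: at line 2 remove [btlzt,gyb,pjq] add [gjul,cfo,jfh] -> 13 lines: gmgsb ilt cjnxd gjul cfo jfh bawn ney mlup lzchv hydo qrnf nug
Hunk 3: at line 6 remove [bawn] add [qrqv] -> 13 lines: gmgsb ilt cjnxd gjul cfo jfh qrqv ney mlup lzchv hydo qrnf nug
Hunk 4: at line 3 remove [cfo,jfh] add [couzf,zsuwk] -> 13 lines: gmgsb ilt cjnxd gjul couzf zsuwk qrqv ney mlup lzchv hydo qrnf nug
Final line count: 13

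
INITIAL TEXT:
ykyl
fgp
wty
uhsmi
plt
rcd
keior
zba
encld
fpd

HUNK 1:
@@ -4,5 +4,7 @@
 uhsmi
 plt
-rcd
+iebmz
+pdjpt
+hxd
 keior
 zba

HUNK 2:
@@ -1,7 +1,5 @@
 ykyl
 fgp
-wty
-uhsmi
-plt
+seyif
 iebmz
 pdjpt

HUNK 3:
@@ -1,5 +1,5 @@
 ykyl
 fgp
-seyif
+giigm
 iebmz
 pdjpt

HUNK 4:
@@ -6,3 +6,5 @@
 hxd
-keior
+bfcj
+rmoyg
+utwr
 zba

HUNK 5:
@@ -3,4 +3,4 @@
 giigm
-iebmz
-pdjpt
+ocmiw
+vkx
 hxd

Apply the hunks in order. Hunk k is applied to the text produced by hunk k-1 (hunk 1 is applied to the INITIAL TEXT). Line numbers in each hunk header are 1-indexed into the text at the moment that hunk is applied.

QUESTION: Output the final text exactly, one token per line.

Hunk 1: at line 4 remove [rcd] add [iebmz,pdjpt,hxd] -> 12 lines: ykyl fgp wty uhsmi plt iebmz pdjpt hxd keior zba encld fpd
Hunk 2: at line 1 remove [wty,uhsmi,plt] add [seyif] -> 10 lines: ykyl fgp seyif iebmz pdjpt hxd keior zba encld fpd
Hunk 3: at line 1 remove [seyif] add [giigm] -> 10 lines: ykyl fgp giigm iebmz pdjpt hxd keior zba encld fpd
Hunk 4: at line 6 remove [keior] add [bfcj,rmoyg,utwr] -> 12 lines: ykyl fgp giigm iebmz pdjpt hxd bfcj rmoyg utwr zba encld fpd
Hunk 5: at line 3 remove [iebmz,pdjpt] add [ocmiw,vkx] -> 12 lines: ykyl fgp giigm ocmiw vkx hxd bfcj rmoyg utwr zba encld fpd

Answer: ykyl
fgp
giigm
ocmiw
vkx
hxd
bfcj
rmoyg
utwr
zba
encld
fpd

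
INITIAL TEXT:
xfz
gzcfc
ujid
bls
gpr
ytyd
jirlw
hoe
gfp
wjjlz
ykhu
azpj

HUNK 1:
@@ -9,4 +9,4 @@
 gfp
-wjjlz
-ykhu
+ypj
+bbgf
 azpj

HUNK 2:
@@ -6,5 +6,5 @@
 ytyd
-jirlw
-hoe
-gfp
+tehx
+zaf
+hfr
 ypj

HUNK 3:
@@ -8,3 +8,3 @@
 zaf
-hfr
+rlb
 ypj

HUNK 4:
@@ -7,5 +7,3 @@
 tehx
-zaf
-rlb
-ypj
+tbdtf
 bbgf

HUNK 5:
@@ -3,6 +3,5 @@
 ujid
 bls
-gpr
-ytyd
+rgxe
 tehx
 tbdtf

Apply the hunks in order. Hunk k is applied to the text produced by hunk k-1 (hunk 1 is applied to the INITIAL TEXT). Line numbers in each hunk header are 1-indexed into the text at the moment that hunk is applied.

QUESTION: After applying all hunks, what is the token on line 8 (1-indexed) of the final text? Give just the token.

Answer: bbgf

Derivation:
Hunk 1: at line 9 remove [wjjlz,ykhu] add [ypj,bbgf] -> 12 lines: xfz gzcfc ujid bls gpr ytyd jirlw hoe gfp ypj bbgf azpj
Hunk 2: at line 6 remove [jirlw,hoe,gfp] add [tehx,zaf,hfr] -> 12 lines: xfz gzcfc ujid bls gpr ytyd tehx zaf hfr ypj bbgf azpj
Hunk 3: at line 8 remove [hfr] add [rlb] -> 12 lines: xfz gzcfc ujid bls gpr ytyd tehx zaf rlb ypj bbgf azpj
Hunk 4: at line 7 remove [zaf,rlb,ypj] add [tbdtf] -> 10 lines: xfz gzcfc ujid bls gpr ytyd tehx tbdtf bbgf azpj
Hunk 5: at line 3 remove [gpr,ytyd] add [rgxe] -> 9 lines: xfz gzcfc ujid bls rgxe tehx tbdtf bbgf azpj
Final line 8: bbgf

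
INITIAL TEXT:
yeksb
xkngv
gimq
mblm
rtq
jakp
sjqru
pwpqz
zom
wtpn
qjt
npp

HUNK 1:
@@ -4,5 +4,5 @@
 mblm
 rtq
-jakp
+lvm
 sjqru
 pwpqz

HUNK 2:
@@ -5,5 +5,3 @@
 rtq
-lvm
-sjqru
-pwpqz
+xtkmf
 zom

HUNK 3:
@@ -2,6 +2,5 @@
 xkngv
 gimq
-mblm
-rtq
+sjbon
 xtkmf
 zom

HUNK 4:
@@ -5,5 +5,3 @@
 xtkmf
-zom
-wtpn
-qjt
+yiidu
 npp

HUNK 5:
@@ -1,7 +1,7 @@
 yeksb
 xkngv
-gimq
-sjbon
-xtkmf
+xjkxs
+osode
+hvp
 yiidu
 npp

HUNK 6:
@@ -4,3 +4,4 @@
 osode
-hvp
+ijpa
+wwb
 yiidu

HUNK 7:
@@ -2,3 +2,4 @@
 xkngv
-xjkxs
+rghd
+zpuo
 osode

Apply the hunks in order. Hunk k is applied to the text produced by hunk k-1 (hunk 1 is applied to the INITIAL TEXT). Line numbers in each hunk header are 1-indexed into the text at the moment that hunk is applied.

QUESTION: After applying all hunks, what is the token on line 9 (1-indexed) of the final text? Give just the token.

Hunk 1: at line 4 remove [jakp] add [lvm] -> 12 lines: yeksb xkngv gimq mblm rtq lvm sjqru pwpqz zom wtpn qjt npp
Hunk 2: at line 5 remove [lvm,sjqru,pwpqz] add [xtkmf] -> 10 lines: yeksb xkngv gimq mblm rtq xtkmf zom wtpn qjt npp
Hunk 3: at line 2 remove [mblm,rtq] add [sjbon] -> 9 lines: yeksb xkngv gimq sjbon xtkmf zom wtpn qjt npp
Hunk 4: at line 5 remove [zom,wtpn,qjt] add [yiidu] -> 7 lines: yeksb xkngv gimq sjbon xtkmf yiidu npp
Hunk 5: at line 1 remove [gimq,sjbon,xtkmf] add [xjkxs,osode,hvp] -> 7 lines: yeksb xkngv xjkxs osode hvp yiidu npp
Hunk 6: at line 4 remove [hvp] add [ijpa,wwb] -> 8 lines: yeksb xkngv xjkxs osode ijpa wwb yiidu npp
Hunk 7: at line 2 remove [xjkxs] add [rghd,zpuo] -> 9 lines: yeksb xkngv rghd zpuo osode ijpa wwb yiidu npp
Final line 9: npp

Answer: npp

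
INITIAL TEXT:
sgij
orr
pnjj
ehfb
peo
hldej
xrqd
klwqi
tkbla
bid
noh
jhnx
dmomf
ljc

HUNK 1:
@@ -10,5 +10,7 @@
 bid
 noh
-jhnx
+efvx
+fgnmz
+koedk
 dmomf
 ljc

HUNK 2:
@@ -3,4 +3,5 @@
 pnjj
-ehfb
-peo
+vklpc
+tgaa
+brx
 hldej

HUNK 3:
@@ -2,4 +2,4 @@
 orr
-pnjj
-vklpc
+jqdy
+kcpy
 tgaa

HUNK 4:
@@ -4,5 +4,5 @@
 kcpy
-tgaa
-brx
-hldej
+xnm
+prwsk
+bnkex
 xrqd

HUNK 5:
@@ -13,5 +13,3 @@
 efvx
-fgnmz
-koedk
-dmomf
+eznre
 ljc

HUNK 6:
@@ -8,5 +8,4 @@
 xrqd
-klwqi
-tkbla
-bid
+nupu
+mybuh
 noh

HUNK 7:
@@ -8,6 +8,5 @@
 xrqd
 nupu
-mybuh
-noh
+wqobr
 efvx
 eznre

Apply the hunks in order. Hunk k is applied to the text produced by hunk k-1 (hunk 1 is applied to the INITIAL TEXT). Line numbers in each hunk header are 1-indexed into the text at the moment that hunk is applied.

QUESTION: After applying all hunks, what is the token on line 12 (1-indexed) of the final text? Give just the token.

Answer: eznre

Derivation:
Hunk 1: at line 10 remove [jhnx] add [efvx,fgnmz,koedk] -> 16 lines: sgij orr pnjj ehfb peo hldej xrqd klwqi tkbla bid noh efvx fgnmz koedk dmomf ljc
Hunk 2: at line 3 remove [ehfb,peo] add [vklpc,tgaa,brx] -> 17 lines: sgij orr pnjj vklpc tgaa brx hldej xrqd klwqi tkbla bid noh efvx fgnmz koedk dmomf ljc
Hunk 3: at line 2 remove [pnjj,vklpc] add [jqdy,kcpy] -> 17 lines: sgij orr jqdy kcpy tgaa brx hldej xrqd klwqi tkbla bid noh efvx fgnmz koedk dmomf ljc
Hunk 4: at line 4 remove [tgaa,brx,hldej] add [xnm,prwsk,bnkex] -> 17 lines: sgij orr jqdy kcpy xnm prwsk bnkex xrqd klwqi tkbla bid noh efvx fgnmz koedk dmomf ljc
Hunk 5: at line 13 remove [fgnmz,koedk,dmomf] add [eznre] -> 15 lines: sgij orr jqdy kcpy xnm prwsk bnkex xrqd klwqi tkbla bid noh efvx eznre ljc
Hunk 6: at line 8 remove [klwqi,tkbla,bid] add [nupu,mybuh] -> 14 lines: sgij orr jqdy kcpy xnm prwsk bnkex xrqd nupu mybuh noh efvx eznre ljc
Hunk 7: at line 8 remove [mybuh,noh] add [wqobr] -> 13 lines: sgij orr jqdy kcpy xnm prwsk bnkex xrqd nupu wqobr efvx eznre ljc
Final line 12: eznre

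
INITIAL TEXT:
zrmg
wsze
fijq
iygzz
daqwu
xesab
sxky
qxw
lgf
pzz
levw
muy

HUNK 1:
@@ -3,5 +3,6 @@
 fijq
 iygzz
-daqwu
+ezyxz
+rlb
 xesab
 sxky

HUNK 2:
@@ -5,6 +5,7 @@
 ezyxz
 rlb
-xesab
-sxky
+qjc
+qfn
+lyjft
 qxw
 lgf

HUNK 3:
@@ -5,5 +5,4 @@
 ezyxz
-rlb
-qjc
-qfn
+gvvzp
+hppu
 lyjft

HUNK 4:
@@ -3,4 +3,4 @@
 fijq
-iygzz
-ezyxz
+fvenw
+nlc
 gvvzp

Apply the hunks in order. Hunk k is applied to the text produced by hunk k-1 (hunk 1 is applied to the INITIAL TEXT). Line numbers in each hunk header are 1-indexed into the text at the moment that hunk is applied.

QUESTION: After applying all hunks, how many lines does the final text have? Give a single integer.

Hunk 1: at line 3 remove [daqwu] add [ezyxz,rlb] -> 13 lines: zrmg wsze fijq iygzz ezyxz rlb xesab sxky qxw lgf pzz levw muy
Hunk 2: at line 5 remove [xesab,sxky] add [qjc,qfn,lyjft] -> 14 lines: zrmg wsze fijq iygzz ezyxz rlb qjc qfn lyjft qxw lgf pzz levw muy
Hunk 3: at line 5 remove [rlb,qjc,qfn] add [gvvzp,hppu] -> 13 lines: zrmg wsze fijq iygzz ezyxz gvvzp hppu lyjft qxw lgf pzz levw muy
Hunk 4: at line 3 remove [iygzz,ezyxz] add [fvenw,nlc] -> 13 lines: zrmg wsze fijq fvenw nlc gvvzp hppu lyjft qxw lgf pzz levw muy
Final line count: 13

Answer: 13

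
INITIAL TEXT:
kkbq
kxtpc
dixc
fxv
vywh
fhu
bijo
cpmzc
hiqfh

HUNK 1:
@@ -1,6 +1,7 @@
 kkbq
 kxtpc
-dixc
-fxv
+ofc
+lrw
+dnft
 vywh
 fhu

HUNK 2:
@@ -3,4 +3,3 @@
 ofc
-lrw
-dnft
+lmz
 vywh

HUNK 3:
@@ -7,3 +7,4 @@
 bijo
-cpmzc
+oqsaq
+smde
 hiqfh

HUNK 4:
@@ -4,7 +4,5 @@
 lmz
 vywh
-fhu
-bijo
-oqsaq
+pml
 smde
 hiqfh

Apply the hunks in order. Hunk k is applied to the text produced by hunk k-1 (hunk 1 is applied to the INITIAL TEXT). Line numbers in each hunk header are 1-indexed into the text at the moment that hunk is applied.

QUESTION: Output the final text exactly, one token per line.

Hunk 1: at line 1 remove [dixc,fxv] add [ofc,lrw,dnft] -> 10 lines: kkbq kxtpc ofc lrw dnft vywh fhu bijo cpmzc hiqfh
Hunk 2: at line 3 remove [lrw,dnft] add [lmz] -> 9 lines: kkbq kxtpc ofc lmz vywh fhu bijo cpmzc hiqfh
Hunk 3: at line 7 remove [cpmzc] add [oqsaq,smde] -> 10 lines: kkbq kxtpc ofc lmz vywh fhu bijo oqsaq smde hiqfh
Hunk 4: at line 4 remove [fhu,bijo,oqsaq] add [pml] -> 8 lines: kkbq kxtpc ofc lmz vywh pml smde hiqfh

Answer: kkbq
kxtpc
ofc
lmz
vywh
pml
smde
hiqfh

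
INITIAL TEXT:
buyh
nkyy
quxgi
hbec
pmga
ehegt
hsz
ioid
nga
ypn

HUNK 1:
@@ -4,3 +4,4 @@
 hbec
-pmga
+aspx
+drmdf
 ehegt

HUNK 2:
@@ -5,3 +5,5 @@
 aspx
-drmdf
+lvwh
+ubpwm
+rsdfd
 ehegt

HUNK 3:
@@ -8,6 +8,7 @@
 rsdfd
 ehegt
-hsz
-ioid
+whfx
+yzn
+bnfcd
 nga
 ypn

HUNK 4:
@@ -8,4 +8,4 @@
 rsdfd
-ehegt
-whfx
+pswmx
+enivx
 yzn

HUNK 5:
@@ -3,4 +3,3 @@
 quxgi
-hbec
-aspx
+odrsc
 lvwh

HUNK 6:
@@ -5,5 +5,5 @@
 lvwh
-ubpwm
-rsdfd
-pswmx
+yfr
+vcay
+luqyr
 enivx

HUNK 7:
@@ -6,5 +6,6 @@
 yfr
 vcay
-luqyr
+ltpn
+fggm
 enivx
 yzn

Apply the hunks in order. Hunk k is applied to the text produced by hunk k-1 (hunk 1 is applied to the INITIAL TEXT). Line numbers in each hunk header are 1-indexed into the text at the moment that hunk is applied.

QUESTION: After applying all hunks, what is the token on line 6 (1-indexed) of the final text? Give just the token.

Hunk 1: at line 4 remove [pmga] add [aspx,drmdf] -> 11 lines: buyh nkyy quxgi hbec aspx drmdf ehegt hsz ioid nga ypn
Hunk 2: at line 5 remove [drmdf] add [lvwh,ubpwm,rsdfd] -> 13 lines: buyh nkyy quxgi hbec aspx lvwh ubpwm rsdfd ehegt hsz ioid nga ypn
Hunk 3: at line 8 remove [hsz,ioid] add [whfx,yzn,bnfcd] -> 14 lines: buyh nkyy quxgi hbec aspx lvwh ubpwm rsdfd ehegt whfx yzn bnfcd nga ypn
Hunk 4: at line 8 remove [ehegt,whfx] add [pswmx,enivx] -> 14 lines: buyh nkyy quxgi hbec aspx lvwh ubpwm rsdfd pswmx enivx yzn bnfcd nga ypn
Hunk 5: at line 3 remove [hbec,aspx] add [odrsc] -> 13 lines: buyh nkyy quxgi odrsc lvwh ubpwm rsdfd pswmx enivx yzn bnfcd nga ypn
Hunk 6: at line 5 remove [ubpwm,rsdfd,pswmx] add [yfr,vcay,luqyr] -> 13 lines: buyh nkyy quxgi odrsc lvwh yfr vcay luqyr enivx yzn bnfcd nga ypn
Hunk 7: at line 6 remove [luqyr] add [ltpn,fggm] -> 14 lines: buyh nkyy quxgi odrsc lvwh yfr vcay ltpn fggm enivx yzn bnfcd nga ypn
Final line 6: yfr

Answer: yfr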